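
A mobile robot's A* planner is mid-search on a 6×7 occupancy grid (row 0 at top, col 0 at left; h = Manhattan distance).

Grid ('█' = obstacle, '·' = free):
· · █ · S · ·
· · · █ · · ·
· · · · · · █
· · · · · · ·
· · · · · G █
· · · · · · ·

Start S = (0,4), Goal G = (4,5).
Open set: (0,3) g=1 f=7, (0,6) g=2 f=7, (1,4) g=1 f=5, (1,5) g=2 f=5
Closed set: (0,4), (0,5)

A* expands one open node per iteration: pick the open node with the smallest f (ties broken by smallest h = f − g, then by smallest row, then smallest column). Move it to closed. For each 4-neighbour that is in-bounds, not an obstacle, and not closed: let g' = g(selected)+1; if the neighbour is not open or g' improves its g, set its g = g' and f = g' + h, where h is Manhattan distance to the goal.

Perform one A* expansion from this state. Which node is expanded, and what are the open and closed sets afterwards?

step 1: expand (1,5) (f=5, h=3) → closed; open now [(0,3) g=1 f=7, (0,6) g=2 f=7, (1,4) g=1 f=5, (1,6) g=3 f=7, (2,5) g=3 f=5]

expanded=(1,5); open=[(0,3) g=1 f=7, (0,6) g=2 f=7, (1,4) g=1 f=5, (1,6) g=3 f=7, (2,5) g=3 f=5]; closed=[(0,4), (0,5), (1,5)]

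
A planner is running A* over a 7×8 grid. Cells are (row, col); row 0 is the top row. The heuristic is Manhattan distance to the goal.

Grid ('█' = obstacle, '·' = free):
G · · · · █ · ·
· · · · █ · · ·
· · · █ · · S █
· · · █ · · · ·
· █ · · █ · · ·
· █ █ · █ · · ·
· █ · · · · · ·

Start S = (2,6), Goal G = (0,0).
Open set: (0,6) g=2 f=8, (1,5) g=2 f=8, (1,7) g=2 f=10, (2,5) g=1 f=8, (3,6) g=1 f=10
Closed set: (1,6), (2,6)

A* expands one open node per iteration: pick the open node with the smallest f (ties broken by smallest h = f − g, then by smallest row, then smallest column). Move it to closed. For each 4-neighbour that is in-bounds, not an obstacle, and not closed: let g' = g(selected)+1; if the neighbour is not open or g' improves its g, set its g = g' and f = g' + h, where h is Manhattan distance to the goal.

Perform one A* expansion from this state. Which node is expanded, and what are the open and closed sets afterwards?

expanded=(0,6); open=[(0,7) g=3 f=10, (1,5) g=2 f=8, (1,7) g=2 f=10, (2,5) g=1 f=8, (3,6) g=1 f=10]; closed=[(0,6), (1,6), (2,6)]

step 1: expand (0,6) (f=8, h=6) → closed; open now [(0,7) g=3 f=10, (1,5) g=2 f=8, (1,7) g=2 f=10, (2,5) g=1 f=8, (3,6) g=1 f=10]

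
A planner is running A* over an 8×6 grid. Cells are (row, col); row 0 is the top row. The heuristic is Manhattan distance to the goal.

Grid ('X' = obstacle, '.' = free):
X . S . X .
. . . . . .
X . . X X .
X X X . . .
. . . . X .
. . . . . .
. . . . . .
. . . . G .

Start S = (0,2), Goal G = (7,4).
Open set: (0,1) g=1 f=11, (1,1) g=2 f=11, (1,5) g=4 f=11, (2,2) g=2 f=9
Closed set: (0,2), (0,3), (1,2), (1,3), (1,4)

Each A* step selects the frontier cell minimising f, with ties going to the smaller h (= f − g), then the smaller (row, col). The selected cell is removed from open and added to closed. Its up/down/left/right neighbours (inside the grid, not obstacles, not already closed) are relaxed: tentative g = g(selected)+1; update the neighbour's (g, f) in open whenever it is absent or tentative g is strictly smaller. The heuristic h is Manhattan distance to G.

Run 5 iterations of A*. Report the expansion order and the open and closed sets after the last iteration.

order=[(2,2) → (1,5) → (2,5) → (3,5) → (3,4)]; open=[(0,1) g=1 f=11, (0,5) g=5 f=13, (1,1) g=2 f=11, (2,1) g=3 f=11, (3,3) g=8 f=13, (4,5) g=7 f=11]; closed=[(0,2), (0,3), (1,2), (1,3), (1,4), (1,5), (2,2), (2,5), (3,4), (3,5)]

step 1: expand (2,2) (f=9, h=7) → closed; open now [(0,1) g=1 f=11, (1,1) g=2 f=11, (1,5) g=4 f=11, (2,1) g=3 f=11]
step 2: expand (1,5) (f=11, h=7) → closed; open now [(0,1) g=1 f=11, (0,5) g=5 f=13, (1,1) g=2 f=11, (2,1) g=3 f=11, (2,5) g=5 f=11]
step 3: expand (2,5) (f=11, h=6) → closed; open now [(0,1) g=1 f=11, (0,5) g=5 f=13, (1,1) g=2 f=11, (2,1) g=3 f=11, (3,5) g=6 f=11]
step 4: expand (3,5) (f=11, h=5) → closed; open now [(0,1) g=1 f=11, (0,5) g=5 f=13, (1,1) g=2 f=11, (2,1) g=3 f=11, (3,4) g=7 f=11, (4,5) g=7 f=11]
step 5: expand (3,4) (f=11, h=4) → closed; open now [(0,1) g=1 f=11, (0,5) g=5 f=13, (1,1) g=2 f=11, (2,1) g=3 f=11, (3,3) g=8 f=13, (4,5) g=7 f=11]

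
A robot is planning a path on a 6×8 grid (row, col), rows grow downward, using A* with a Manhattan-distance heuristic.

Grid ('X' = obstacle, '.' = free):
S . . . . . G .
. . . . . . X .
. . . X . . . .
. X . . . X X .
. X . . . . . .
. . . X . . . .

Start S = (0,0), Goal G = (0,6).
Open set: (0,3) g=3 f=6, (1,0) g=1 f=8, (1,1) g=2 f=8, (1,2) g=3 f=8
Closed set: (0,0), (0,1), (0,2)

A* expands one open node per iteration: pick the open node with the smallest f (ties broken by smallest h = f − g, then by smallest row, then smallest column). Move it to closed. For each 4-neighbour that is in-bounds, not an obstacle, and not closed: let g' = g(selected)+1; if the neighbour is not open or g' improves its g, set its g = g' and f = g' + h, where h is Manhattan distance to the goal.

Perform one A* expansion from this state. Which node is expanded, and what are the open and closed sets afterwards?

expanded=(0,3); open=[(0,4) g=4 f=6, (1,0) g=1 f=8, (1,1) g=2 f=8, (1,2) g=3 f=8, (1,3) g=4 f=8]; closed=[(0,0), (0,1), (0,2), (0,3)]

step 1: expand (0,3) (f=6, h=3) → closed; open now [(0,4) g=4 f=6, (1,0) g=1 f=8, (1,1) g=2 f=8, (1,2) g=3 f=8, (1,3) g=4 f=8]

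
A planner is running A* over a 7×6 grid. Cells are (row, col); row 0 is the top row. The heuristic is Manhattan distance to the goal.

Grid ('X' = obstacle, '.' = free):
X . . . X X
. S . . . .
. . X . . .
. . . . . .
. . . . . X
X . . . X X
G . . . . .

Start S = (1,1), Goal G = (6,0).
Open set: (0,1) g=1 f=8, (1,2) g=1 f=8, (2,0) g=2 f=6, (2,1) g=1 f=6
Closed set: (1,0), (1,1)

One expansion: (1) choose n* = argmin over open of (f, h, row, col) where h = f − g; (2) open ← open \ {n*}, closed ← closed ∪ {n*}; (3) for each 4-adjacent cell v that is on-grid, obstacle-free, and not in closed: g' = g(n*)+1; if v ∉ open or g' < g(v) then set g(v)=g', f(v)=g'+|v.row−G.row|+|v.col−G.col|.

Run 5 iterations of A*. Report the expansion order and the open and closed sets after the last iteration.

order=[(2,0) → (3,0) → (4,0) → (2,1) → (3,1)]; open=[(0,1) g=1 f=8, (1,2) g=1 f=8, (3,2) g=3 f=8, (4,1) g=3 f=6]; closed=[(1,0), (1,1), (2,0), (2,1), (3,0), (3,1), (4,0)]

step 1: expand (2,0) (f=6, h=4) → closed; open now [(0,1) g=1 f=8, (1,2) g=1 f=8, (2,1) g=1 f=6, (3,0) g=3 f=6]
step 2: expand (3,0) (f=6, h=3) → closed; open now [(0,1) g=1 f=8, (1,2) g=1 f=8, (2,1) g=1 f=6, (3,1) g=4 f=8, (4,0) g=4 f=6]
step 3: expand (4,0) (f=6, h=2) → closed; open now [(0,1) g=1 f=8, (1,2) g=1 f=8, (2,1) g=1 f=6, (3,1) g=4 f=8, (4,1) g=5 f=8]
step 4: expand (2,1) (f=6, h=5) → closed; open now [(0,1) g=1 f=8, (1,2) g=1 f=8, (3,1) g=2 f=6, (4,1) g=5 f=8]
step 5: expand (3,1) (f=6, h=4) → closed; open now [(0,1) g=1 f=8, (1,2) g=1 f=8, (3,2) g=3 f=8, (4,1) g=3 f=6]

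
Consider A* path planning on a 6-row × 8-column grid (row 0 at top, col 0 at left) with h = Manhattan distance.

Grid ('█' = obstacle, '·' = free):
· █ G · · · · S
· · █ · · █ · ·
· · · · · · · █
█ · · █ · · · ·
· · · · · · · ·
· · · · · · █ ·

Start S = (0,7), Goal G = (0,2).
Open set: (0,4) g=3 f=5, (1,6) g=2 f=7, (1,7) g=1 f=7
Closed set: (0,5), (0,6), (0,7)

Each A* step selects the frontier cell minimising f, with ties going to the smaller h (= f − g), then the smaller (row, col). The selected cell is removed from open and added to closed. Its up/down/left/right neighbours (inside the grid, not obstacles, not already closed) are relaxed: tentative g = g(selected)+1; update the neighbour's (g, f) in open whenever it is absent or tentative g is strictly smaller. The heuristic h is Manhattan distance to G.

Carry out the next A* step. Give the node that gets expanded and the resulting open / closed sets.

expanded=(0,4); open=[(0,3) g=4 f=5, (1,4) g=4 f=7, (1,6) g=2 f=7, (1,7) g=1 f=7]; closed=[(0,4), (0,5), (0,6), (0,7)]

step 1: expand (0,4) (f=5, h=2) → closed; open now [(0,3) g=4 f=5, (1,4) g=4 f=7, (1,6) g=2 f=7, (1,7) g=1 f=7]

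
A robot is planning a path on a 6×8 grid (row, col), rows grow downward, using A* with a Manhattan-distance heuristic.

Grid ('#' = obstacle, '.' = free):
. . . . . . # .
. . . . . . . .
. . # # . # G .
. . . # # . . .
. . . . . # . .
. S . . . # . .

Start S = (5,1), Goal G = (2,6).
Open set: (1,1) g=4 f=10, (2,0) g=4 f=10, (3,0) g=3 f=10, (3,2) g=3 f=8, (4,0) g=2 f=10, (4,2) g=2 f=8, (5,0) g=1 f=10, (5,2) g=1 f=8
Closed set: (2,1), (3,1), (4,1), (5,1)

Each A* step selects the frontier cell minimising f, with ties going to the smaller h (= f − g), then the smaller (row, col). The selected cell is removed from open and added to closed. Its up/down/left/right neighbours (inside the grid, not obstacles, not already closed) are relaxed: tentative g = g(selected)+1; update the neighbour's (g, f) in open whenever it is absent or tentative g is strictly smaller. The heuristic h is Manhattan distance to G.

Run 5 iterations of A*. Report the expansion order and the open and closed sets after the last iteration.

order=[(3,2) → (4,2) → (4,3) → (4,4) → (5,2)]; open=[(1,1) g=4 f=10, (2,0) g=4 f=10, (3,0) g=3 f=10, (4,0) g=2 f=10, (5,0) g=1 f=10, (5,3) g=2 f=8, (5,4) g=5 f=10]; closed=[(2,1), (3,1), (3,2), (4,1), (4,2), (4,3), (4,4), (5,1), (5,2)]

step 1: expand (3,2) (f=8, h=5) → closed; open now [(1,1) g=4 f=10, (2,0) g=4 f=10, (3,0) g=3 f=10, (4,0) g=2 f=10, (4,2) g=2 f=8, (5,0) g=1 f=10, (5,2) g=1 f=8]
step 2: expand (4,2) (f=8, h=6) → closed; open now [(1,1) g=4 f=10, (2,0) g=4 f=10, (3,0) g=3 f=10, (4,0) g=2 f=10, (4,3) g=3 f=8, (5,0) g=1 f=10, (5,2) g=1 f=8]
step 3: expand (4,3) (f=8, h=5) → closed; open now [(1,1) g=4 f=10, (2,0) g=4 f=10, (3,0) g=3 f=10, (4,0) g=2 f=10, (4,4) g=4 f=8, (5,0) g=1 f=10, (5,2) g=1 f=8, (5,3) g=4 f=10]
step 4: expand (4,4) (f=8, h=4) → closed; open now [(1,1) g=4 f=10, (2,0) g=4 f=10, (3,0) g=3 f=10, (4,0) g=2 f=10, (5,0) g=1 f=10, (5,2) g=1 f=8, (5,3) g=4 f=10, (5,4) g=5 f=10]
step 5: expand (5,2) (f=8, h=7) → closed; open now [(1,1) g=4 f=10, (2,0) g=4 f=10, (3,0) g=3 f=10, (4,0) g=2 f=10, (5,0) g=1 f=10, (5,3) g=2 f=8, (5,4) g=5 f=10]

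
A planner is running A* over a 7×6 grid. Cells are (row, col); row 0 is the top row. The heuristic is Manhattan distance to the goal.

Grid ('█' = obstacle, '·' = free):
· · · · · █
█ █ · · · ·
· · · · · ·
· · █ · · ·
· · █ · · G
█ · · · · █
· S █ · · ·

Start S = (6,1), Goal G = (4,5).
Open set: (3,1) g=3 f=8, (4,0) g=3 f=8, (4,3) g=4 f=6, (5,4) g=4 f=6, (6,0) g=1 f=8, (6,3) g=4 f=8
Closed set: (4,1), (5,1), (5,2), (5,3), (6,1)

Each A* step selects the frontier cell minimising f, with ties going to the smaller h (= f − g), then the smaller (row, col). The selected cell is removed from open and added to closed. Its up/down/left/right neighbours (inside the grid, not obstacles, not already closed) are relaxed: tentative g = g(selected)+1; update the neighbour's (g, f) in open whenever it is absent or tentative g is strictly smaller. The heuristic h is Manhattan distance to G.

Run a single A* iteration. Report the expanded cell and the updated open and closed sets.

step 1: expand (4,3) (f=6, h=2) → closed; open now [(3,1) g=3 f=8, (3,3) g=5 f=8, (4,0) g=3 f=8, (4,4) g=5 f=6, (5,4) g=4 f=6, (6,0) g=1 f=8, (6,3) g=4 f=8]

expanded=(4,3); open=[(3,1) g=3 f=8, (3,3) g=5 f=8, (4,0) g=3 f=8, (4,4) g=5 f=6, (5,4) g=4 f=6, (6,0) g=1 f=8, (6,3) g=4 f=8]; closed=[(4,1), (4,3), (5,1), (5,2), (5,3), (6,1)]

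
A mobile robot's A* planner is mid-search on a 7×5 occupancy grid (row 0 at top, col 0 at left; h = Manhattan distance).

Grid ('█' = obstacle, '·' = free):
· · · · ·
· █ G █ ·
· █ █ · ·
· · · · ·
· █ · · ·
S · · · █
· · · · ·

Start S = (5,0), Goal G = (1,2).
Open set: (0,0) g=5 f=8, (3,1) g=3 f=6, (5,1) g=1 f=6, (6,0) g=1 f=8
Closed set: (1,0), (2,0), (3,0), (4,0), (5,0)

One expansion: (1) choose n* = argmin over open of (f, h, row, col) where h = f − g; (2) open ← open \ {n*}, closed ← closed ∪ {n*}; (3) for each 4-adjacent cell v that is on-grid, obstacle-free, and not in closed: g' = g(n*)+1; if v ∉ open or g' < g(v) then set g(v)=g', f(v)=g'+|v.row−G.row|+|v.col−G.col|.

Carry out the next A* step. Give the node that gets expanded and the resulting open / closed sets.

step 1: expand (3,1) (f=6, h=3) → closed; open now [(0,0) g=5 f=8, (3,2) g=4 f=6, (5,1) g=1 f=6, (6,0) g=1 f=8]

expanded=(3,1); open=[(0,0) g=5 f=8, (3,2) g=4 f=6, (5,1) g=1 f=6, (6,0) g=1 f=8]; closed=[(1,0), (2,0), (3,0), (3,1), (4,0), (5,0)]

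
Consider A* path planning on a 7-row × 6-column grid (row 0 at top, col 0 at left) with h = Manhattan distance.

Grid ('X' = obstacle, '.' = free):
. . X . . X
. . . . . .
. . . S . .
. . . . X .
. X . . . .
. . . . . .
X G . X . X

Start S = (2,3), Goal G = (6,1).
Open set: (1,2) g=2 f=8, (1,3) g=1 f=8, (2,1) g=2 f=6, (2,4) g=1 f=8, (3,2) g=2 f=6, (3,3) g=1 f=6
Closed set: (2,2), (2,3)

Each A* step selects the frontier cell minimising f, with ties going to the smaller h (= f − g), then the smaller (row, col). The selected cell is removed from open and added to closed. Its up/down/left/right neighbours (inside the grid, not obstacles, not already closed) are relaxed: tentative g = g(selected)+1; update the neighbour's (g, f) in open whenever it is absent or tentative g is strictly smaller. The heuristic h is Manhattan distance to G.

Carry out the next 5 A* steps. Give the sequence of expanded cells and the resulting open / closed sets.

step 1: expand (2,1) (f=6, h=4) → closed; open now [(1,1) g=3 f=8, (1,2) g=2 f=8, (1,3) g=1 f=8, (2,0) g=3 f=8, (2,4) g=1 f=8, (3,1) g=3 f=6, (3,2) g=2 f=6, (3,3) g=1 f=6]
step 2: expand (3,1) (f=6, h=3) → closed; open now [(1,1) g=3 f=8, (1,2) g=2 f=8, (1,3) g=1 f=8, (2,0) g=3 f=8, (2,4) g=1 f=8, (3,0) g=4 f=8, (3,2) g=2 f=6, (3,3) g=1 f=6]
step 3: expand (3,2) (f=6, h=4) → closed; open now [(1,1) g=3 f=8, (1,2) g=2 f=8, (1,3) g=1 f=8, (2,0) g=3 f=8, (2,4) g=1 f=8, (3,0) g=4 f=8, (3,3) g=1 f=6, (4,2) g=3 f=6]
step 4: expand (4,2) (f=6, h=3) → closed; open now [(1,1) g=3 f=8, (1,2) g=2 f=8, (1,3) g=1 f=8, (2,0) g=3 f=8, (2,4) g=1 f=8, (3,0) g=4 f=8, (3,3) g=1 f=6, (4,3) g=4 f=8, (5,2) g=4 f=6]
step 5: expand (5,2) (f=6, h=2) → closed; open now [(1,1) g=3 f=8, (1,2) g=2 f=8, (1,3) g=1 f=8, (2,0) g=3 f=8, (2,4) g=1 f=8, (3,0) g=4 f=8, (3,3) g=1 f=6, (4,3) g=4 f=8, (5,1) g=5 f=6, (5,3) g=5 f=8, (6,2) g=5 f=6]

order=[(2,1) → (3,1) → (3,2) → (4,2) → (5,2)]; open=[(1,1) g=3 f=8, (1,2) g=2 f=8, (1,3) g=1 f=8, (2,0) g=3 f=8, (2,4) g=1 f=8, (3,0) g=4 f=8, (3,3) g=1 f=6, (4,3) g=4 f=8, (5,1) g=5 f=6, (5,3) g=5 f=8, (6,2) g=5 f=6]; closed=[(2,1), (2,2), (2,3), (3,1), (3,2), (4,2), (5,2)]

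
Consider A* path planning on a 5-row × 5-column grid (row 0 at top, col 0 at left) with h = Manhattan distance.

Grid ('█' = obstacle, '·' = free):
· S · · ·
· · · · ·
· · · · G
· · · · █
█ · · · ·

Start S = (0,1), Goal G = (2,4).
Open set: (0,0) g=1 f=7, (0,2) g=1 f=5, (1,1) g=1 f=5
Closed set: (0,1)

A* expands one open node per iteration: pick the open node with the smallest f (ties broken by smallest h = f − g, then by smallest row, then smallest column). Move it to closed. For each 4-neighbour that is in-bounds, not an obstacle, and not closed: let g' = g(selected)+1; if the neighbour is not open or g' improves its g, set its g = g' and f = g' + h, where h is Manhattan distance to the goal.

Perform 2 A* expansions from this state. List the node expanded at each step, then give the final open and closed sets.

step 1: expand (0,2) (f=5, h=4) → closed; open now [(0,0) g=1 f=7, (0,3) g=2 f=5, (1,1) g=1 f=5, (1,2) g=2 f=5]
step 2: expand (0,3) (f=5, h=3) → closed; open now [(0,0) g=1 f=7, (0,4) g=3 f=5, (1,1) g=1 f=5, (1,2) g=2 f=5, (1,3) g=3 f=5]

order=[(0,2) → (0,3)]; open=[(0,0) g=1 f=7, (0,4) g=3 f=5, (1,1) g=1 f=5, (1,2) g=2 f=5, (1,3) g=3 f=5]; closed=[(0,1), (0,2), (0,3)]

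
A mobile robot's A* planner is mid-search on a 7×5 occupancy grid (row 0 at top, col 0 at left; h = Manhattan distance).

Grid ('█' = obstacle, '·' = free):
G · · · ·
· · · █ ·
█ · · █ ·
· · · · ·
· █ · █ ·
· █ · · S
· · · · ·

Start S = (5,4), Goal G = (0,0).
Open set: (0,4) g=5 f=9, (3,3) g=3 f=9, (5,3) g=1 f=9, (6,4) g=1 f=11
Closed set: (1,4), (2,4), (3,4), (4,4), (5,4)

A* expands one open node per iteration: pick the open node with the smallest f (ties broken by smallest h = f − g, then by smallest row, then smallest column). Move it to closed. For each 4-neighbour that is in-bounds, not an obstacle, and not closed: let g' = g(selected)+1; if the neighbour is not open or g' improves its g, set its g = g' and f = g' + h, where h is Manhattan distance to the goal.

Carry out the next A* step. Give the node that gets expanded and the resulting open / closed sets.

expanded=(0,4); open=[(0,3) g=6 f=9, (3,3) g=3 f=9, (5,3) g=1 f=9, (6,4) g=1 f=11]; closed=[(0,4), (1,4), (2,4), (3,4), (4,4), (5,4)]

step 1: expand (0,4) (f=9, h=4) → closed; open now [(0,3) g=6 f=9, (3,3) g=3 f=9, (5,3) g=1 f=9, (6,4) g=1 f=11]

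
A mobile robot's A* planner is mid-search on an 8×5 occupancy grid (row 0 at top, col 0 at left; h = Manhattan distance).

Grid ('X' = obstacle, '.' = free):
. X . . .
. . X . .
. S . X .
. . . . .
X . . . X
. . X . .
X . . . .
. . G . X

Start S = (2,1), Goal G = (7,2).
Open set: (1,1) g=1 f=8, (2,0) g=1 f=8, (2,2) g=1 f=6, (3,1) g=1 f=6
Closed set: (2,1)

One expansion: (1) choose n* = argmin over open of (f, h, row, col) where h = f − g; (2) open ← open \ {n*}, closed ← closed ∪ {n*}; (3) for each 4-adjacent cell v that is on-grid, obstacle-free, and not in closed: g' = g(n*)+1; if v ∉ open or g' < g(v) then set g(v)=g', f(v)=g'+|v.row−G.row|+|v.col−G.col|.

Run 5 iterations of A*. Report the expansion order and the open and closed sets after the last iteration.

step 1: expand (2,2) (f=6, h=5) → closed; open now [(1,1) g=1 f=8, (2,0) g=1 f=8, (3,1) g=1 f=6, (3,2) g=2 f=6]
step 2: expand (3,2) (f=6, h=4) → closed; open now [(1,1) g=1 f=8, (2,0) g=1 f=8, (3,1) g=1 f=6, (3,3) g=3 f=8, (4,2) g=3 f=6]
step 3: expand (4,2) (f=6, h=3) → closed; open now [(1,1) g=1 f=8, (2,0) g=1 f=8, (3,1) g=1 f=6, (3,3) g=3 f=8, (4,1) g=4 f=8, (4,3) g=4 f=8]
step 4: expand (3,1) (f=6, h=5) → closed; open now [(1,1) g=1 f=8, (2,0) g=1 f=8, (3,0) g=2 f=8, (3,3) g=3 f=8, (4,1) g=2 f=6, (4,3) g=4 f=8]
step 5: expand (4,1) (f=6, h=4) → closed; open now [(1,1) g=1 f=8, (2,0) g=1 f=8, (3,0) g=2 f=8, (3,3) g=3 f=8, (4,3) g=4 f=8, (5,1) g=3 f=6]

order=[(2,2) → (3,2) → (4,2) → (3,1) → (4,1)]; open=[(1,1) g=1 f=8, (2,0) g=1 f=8, (3,0) g=2 f=8, (3,3) g=3 f=8, (4,3) g=4 f=8, (5,1) g=3 f=6]; closed=[(2,1), (2,2), (3,1), (3,2), (4,1), (4,2)]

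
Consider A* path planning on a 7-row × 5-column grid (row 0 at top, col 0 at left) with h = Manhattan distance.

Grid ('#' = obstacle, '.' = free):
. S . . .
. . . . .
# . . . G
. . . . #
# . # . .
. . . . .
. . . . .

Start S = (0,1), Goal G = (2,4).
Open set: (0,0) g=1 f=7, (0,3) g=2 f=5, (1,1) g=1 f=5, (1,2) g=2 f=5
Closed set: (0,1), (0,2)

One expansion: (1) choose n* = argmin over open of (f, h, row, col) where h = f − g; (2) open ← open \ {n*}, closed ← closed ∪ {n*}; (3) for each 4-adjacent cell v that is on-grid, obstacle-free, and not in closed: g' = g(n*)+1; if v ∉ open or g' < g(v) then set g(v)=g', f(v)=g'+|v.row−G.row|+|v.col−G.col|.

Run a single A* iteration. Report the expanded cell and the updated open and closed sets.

expanded=(0,3); open=[(0,0) g=1 f=7, (0,4) g=3 f=5, (1,1) g=1 f=5, (1,2) g=2 f=5, (1,3) g=3 f=5]; closed=[(0,1), (0,2), (0,3)]

step 1: expand (0,3) (f=5, h=3) → closed; open now [(0,0) g=1 f=7, (0,4) g=3 f=5, (1,1) g=1 f=5, (1,2) g=2 f=5, (1,3) g=3 f=5]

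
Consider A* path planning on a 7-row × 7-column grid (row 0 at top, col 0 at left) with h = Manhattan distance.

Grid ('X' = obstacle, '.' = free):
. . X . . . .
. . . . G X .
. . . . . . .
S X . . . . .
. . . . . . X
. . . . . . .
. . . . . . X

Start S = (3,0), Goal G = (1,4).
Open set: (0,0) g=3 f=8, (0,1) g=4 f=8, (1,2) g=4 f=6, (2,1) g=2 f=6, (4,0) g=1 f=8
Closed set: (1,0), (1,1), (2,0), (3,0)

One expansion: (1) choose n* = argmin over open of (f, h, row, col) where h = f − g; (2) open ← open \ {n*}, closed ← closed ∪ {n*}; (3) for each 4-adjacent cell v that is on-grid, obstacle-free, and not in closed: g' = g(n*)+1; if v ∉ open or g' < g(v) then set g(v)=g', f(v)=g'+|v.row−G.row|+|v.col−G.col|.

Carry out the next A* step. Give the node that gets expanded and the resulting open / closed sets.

expanded=(1,2); open=[(0,0) g=3 f=8, (0,1) g=4 f=8, (1,3) g=5 f=6, (2,1) g=2 f=6, (2,2) g=5 f=8, (4,0) g=1 f=8]; closed=[(1,0), (1,1), (1,2), (2,0), (3,0)]

step 1: expand (1,2) (f=6, h=2) → closed; open now [(0,0) g=3 f=8, (0,1) g=4 f=8, (1,3) g=5 f=6, (2,1) g=2 f=6, (2,2) g=5 f=8, (4,0) g=1 f=8]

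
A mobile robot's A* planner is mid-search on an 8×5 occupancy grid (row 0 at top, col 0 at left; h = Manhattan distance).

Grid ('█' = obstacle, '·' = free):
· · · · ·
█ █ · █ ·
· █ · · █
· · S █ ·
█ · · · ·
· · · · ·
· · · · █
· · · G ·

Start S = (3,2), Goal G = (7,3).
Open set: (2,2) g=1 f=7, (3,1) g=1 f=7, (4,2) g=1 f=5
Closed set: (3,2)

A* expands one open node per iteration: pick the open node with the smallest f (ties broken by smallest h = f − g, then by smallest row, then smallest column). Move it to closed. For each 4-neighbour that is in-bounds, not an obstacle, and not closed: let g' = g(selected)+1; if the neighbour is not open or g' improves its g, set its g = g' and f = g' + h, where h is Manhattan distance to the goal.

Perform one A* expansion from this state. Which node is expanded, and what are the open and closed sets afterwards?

step 1: expand (4,2) (f=5, h=4) → closed; open now [(2,2) g=1 f=7, (3,1) g=1 f=7, (4,1) g=2 f=7, (4,3) g=2 f=5, (5,2) g=2 f=5]

expanded=(4,2); open=[(2,2) g=1 f=7, (3,1) g=1 f=7, (4,1) g=2 f=7, (4,3) g=2 f=5, (5,2) g=2 f=5]; closed=[(3,2), (4,2)]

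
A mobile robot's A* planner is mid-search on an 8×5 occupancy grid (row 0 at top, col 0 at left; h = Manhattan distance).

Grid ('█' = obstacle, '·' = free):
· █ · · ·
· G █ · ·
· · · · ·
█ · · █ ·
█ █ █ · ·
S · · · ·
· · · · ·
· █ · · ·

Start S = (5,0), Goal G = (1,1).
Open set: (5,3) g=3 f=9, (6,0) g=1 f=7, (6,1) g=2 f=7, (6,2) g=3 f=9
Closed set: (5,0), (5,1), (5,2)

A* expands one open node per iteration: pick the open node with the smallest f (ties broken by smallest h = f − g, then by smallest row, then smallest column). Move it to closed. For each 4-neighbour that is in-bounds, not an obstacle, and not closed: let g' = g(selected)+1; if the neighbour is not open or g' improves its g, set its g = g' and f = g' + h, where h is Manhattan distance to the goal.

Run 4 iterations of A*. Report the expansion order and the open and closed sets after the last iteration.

step 1: expand (6,1) (f=7, h=5) → closed; open now [(5,3) g=3 f=9, (6,0) g=1 f=7, (6,2) g=3 f=9]
step 2: expand (6,0) (f=7, h=6) → closed; open now [(5,3) g=3 f=9, (6,2) g=3 f=9, (7,0) g=2 f=9]
step 3: expand (5,3) (f=9, h=6) → closed; open now [(4,3) g=4 f=9, (5,4) g=4 f=11, (6,2) g=3 f=9, (6,3) g=4 f=11, (7,0) g=2 f=9]
step 4: expand (4,3) (f=9, h=5) → closed; open now [(4,4) g=5 f=11, (5,4) g=4 f=11, (6,2) g=3 f=9, (6,3) g=4 f=11, (7,0) g=2 f=9]

order=[(6,1) → (6,0) → (5,3) → (4,3)]; open=[(4,4) g=5 f=11, (5,4) g=4 f=11, (6,2) g=3 f=9, (6,3) g=4 f=11, (7,0) g=2 f=9]; closed=[(4,3), (5,0), (5,1), (5,2), (5,3), (6,0), (6,1)]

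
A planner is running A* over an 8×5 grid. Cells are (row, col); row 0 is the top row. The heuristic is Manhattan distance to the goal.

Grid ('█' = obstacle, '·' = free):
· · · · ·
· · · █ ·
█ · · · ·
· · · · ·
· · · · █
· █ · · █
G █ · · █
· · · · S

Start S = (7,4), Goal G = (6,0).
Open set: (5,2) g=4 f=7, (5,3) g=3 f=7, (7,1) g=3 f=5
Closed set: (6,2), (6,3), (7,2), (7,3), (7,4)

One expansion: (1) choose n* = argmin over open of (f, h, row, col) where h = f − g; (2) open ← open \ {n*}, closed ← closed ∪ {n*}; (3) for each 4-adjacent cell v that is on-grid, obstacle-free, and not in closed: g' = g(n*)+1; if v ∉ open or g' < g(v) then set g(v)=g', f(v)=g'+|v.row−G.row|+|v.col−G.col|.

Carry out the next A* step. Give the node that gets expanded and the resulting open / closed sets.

step 1: expand (7,1) (f=5, h=2) → closed; open now [(5,2) g=4 f=7, (5,3) g=3 f=7, (7,0) g=4 f=5]

expanded=(7,1); open=[(5,2) g=4 f=7, (5,3) g=3 f=7, (7,0) g=4 f=5]; closed=[(6,2), (6,3), (7,1), (7,2), (7,3), (7,4)]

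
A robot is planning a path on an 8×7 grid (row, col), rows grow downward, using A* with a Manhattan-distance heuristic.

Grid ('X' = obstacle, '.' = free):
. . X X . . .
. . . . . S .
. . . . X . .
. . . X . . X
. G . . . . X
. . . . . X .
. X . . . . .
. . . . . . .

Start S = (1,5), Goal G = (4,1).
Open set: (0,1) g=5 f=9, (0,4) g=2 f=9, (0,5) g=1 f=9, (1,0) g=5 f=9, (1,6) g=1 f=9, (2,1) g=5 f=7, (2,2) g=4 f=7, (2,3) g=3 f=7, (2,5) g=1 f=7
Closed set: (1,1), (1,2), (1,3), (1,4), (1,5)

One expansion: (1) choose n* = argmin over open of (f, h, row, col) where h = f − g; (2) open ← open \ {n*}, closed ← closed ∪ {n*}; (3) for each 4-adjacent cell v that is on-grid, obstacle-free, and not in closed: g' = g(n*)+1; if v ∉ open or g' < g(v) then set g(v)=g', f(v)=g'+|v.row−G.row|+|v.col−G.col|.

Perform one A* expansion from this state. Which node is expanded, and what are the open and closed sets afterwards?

expanded=(2,1); open=[(0,1) g=5 f=9, (0,4) g=2 f=9, (0,5) g=1 f=9, (1,0) g=5 f=9, (1,6) g=1 f=9, (2,0) g=6 f=9, (2,2) g=4 f=7, (2,3) g=3 f=7, (2,5) g=1 f=7, (3,1) g=6 f=7]; closed=[(1,1), (1,2), (1,3), (1,4), (1,5), (2,1)]

step 1: expand (2,1) (f=7, h=2) → closed; open now [(0,1) g=5 f=9, (0,4) g=2 f=9, (0,5) g=1 f=9, (1,0) g=5 f=9, (1,6) g=1 f=9, (2,0) g=6 f=9, (2,2) g=4 f=7, (2,3) g=3 f=7, (2,5) g=1 f=7, (3,1) g=6 f=7]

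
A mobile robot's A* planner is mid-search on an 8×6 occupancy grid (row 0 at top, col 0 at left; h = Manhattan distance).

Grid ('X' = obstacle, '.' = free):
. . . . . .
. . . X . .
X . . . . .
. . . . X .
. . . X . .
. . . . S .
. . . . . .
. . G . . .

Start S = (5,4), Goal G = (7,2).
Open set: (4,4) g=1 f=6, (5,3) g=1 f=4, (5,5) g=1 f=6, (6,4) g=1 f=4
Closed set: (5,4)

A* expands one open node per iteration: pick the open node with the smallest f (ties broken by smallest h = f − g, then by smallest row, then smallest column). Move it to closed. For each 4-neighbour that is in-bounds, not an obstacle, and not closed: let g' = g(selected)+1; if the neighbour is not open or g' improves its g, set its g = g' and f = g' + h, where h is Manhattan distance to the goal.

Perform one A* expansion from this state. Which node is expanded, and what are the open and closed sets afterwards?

expanded=(5,3); open=[(4,4) g=1 f=6, (5,2) g=2 f=4, (5,5) g=1 f=6, (6,3) g=2 f=4, (6,4) g=1 f=4]; closed=[(5,3), (5,4)]

step 1: expand (5,3) (f=4, h=3) → closed; open now [(4,4) g=1 f=6, (5,2) g=2 f=4, (5,5) g=1 f=6, (6,3) g=2 f=4, (6,4) g=1 f=4]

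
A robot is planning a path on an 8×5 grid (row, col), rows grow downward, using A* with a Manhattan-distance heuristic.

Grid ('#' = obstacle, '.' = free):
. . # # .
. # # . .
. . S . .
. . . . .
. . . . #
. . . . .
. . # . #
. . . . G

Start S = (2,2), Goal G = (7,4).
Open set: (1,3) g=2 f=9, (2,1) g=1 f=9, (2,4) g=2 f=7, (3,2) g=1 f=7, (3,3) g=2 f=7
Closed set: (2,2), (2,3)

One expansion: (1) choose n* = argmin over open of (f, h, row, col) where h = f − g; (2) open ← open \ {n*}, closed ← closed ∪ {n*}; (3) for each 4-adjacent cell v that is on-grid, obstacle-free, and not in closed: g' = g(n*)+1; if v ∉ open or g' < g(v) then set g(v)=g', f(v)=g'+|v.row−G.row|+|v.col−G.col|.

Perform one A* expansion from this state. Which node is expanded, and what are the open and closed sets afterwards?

expanded=(2,4); open=[(1,3) g=2 f=9, (1,4) g=3 f=9, (2,1) g=1 f=9, (3,2) g=1 f=7, (3,3) g=2 f=7, (3,4) g=3 f=7]; closed=[(2,2), (2,3), (2,4)]

step 1: expand (2,4) (f=7, h=5) → closed; open now [(1,3) g=2 f=9, (1,4) g=3 f=9, (2,1) g=1 f=9, (3,2) g=1 f=7, (3,3) g=2 f=7, (3,4) g=3 f=7]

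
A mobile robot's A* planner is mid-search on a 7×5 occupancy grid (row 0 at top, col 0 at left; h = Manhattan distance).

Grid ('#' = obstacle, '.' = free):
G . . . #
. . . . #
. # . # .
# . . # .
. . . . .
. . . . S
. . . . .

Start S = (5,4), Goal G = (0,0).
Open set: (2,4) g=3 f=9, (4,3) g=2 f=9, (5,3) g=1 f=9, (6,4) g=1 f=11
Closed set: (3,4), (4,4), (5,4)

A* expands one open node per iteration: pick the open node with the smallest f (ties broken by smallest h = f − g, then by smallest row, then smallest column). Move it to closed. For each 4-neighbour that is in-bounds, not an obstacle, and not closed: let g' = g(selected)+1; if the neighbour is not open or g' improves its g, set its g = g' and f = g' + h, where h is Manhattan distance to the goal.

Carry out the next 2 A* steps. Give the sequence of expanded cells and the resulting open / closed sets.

order=[(2,4) → (4,3)]; open=[(4,2) g=3 f=9, (5,3) g=1 f=9, (6,4) g=1 f=11]; closed=[(2,4), (3,4), (4,3), (4,4), (5,4)]

step 1: expand (2,4) (f=9, h=6) → closed; open now [(4,3) g=2 f=9, (5,3) g=1 f=9, (6,4) g=1 f=11]
step 2: expand (4,3) (f=9, h=7) → closed; open now [(4,2) g=3 f=9, (5,3) g=1 f=9, (6,4) g=1 f=11]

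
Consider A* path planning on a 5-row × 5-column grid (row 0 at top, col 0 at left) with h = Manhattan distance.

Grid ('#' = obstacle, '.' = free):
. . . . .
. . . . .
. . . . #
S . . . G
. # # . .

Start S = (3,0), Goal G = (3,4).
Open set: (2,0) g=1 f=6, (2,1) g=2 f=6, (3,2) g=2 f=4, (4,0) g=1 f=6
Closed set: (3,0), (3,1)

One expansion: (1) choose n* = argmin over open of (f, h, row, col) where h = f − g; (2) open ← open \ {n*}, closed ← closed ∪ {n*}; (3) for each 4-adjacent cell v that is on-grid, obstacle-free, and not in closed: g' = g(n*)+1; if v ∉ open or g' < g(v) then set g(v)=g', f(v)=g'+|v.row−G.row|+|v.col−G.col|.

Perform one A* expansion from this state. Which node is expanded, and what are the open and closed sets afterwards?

step 1: expand (3,2) (f=4, h=2) → closed; open now [(2,0) g=1 f=6, (2,1) g=2 f=6, (2,2) g=3 f=6, (3,3) g=3 f=4, (4,0) g=1 f=6]

expanded=(3,2); open=[(2,0) g=1 f=6, (2,1) g=2 f=6, (2,2) g=3 f=6, (3,3) g=3 f=4, (4,0) g=1 f=6]; closed=[(3,0), (3,1), (3,2)]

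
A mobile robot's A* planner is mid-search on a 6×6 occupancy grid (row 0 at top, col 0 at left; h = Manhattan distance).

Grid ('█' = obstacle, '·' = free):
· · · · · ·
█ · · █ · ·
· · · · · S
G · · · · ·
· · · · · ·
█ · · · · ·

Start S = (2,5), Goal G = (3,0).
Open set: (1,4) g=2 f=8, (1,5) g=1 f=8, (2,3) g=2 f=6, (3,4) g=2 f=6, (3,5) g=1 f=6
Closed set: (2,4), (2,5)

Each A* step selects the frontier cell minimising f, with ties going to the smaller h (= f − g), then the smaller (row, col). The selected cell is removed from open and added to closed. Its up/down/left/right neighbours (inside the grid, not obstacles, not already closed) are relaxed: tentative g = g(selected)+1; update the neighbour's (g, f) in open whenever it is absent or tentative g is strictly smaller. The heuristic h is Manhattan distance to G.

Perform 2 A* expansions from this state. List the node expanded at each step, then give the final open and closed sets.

order=[(2,3) → (2,2)]; open=[(1,2) g=4 f=8, (1,4) g=2 f=8, (1,5) g=1 f=8, (2,1) g=4 f=6, (3,2) g=4 f=6, (3,3) g=3 f=6, (3,4) g=2 f=6, (3,5) g=1 f=6]; closed=[(2,2), (2,3), (2,4), (2,5)]

step 1: expand (2,3) (f=6, h=4) → closed; open now [(1,4) g=2 f=8, (1,5) g=1 f=8, (2,2) g=3 f=6, (3,3) g=3 f=6, (3,4) g=2 f=6, (3,5) g=1 f=6]
step 2: expand (2,2) (f=6, h=3) → closed; open now [(1,2) g=4 f=8, (1,4) g=2 f=8, (1,5) g=1 f=8, (2,1) g=4 f=6, (3,2) g=4 f=6, (3,3) g=3 f=6, (3,4) g=2 f=6, (3,5) g=1 f=6]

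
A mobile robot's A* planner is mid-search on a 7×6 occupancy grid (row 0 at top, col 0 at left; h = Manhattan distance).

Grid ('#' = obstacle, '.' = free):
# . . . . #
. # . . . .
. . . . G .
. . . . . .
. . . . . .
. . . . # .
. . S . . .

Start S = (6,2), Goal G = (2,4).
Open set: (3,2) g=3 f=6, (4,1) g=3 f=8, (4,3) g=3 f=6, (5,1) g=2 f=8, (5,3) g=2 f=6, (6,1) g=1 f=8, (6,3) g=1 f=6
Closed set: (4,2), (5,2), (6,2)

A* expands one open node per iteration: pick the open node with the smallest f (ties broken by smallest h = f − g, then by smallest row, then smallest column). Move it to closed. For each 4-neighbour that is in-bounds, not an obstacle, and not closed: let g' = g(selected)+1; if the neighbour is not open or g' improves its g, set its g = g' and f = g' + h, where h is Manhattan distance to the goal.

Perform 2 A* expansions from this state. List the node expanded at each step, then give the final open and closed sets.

step 1: expand (3,2) (f=6, h=3) → closed; open now [(2,2) g=4 f=6, (3,1) g=4 f=8, (3,3) g=4 f=6, (4,1) g=3 f=8, (4,3) g=3 f=6, (5,1) g=2 f=8, (5,3) g=2 f=6, (6,1) g=1 f=8, (6,3) g=1 f=6]
step 2: expand (2,2) (f=6, h=2) → closed; open now [(1,2) g=5 f=8, (2,1) g=5 f=8, (2,3) g=5 f=6, (3,1) g=4 f=8, (3,3) g=4 f=6, (4,1) g=3 f=8, (4,3) g=3 f=6, (5,1) g=2 f=8, (5,3) g=2 f=6, (6,1) g=1 f=8, (6,3) g=1 f=6]

order=[(3,2) → (2,2)]; open=[(1,2) g=5 f=8, (2,1) g=5 f=8, (2,3) g=5 f=6, (3,1) g=4 f=8, (3,3) g=4 f=6, (4,1) g=3 f=8, (4,3) g=3 f=6, (5,1) g=2 f=8, (5,3) g=2 f=6, (6,1) g=1 f=8, (6,3) g=1 f=6]; closed=[(2,2), (3,2), (4,2), (5,2), (6,2)]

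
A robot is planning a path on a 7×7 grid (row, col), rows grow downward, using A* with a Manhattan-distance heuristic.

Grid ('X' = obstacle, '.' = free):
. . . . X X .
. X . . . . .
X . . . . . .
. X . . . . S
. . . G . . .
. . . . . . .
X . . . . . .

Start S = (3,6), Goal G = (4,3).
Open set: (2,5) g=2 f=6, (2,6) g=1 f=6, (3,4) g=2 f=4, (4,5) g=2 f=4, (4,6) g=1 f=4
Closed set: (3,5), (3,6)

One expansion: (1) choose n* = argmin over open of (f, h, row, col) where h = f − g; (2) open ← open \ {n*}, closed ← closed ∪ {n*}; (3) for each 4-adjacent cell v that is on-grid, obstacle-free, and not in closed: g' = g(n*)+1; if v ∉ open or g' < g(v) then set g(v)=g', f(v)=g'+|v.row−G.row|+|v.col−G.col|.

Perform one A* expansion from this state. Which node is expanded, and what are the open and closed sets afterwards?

step 1: expand (3,4) (f=4, h=2) → closed; open now [(2,4) g=3 f=6, (2,5) g=2 f=6, (2,6) g=1 f=6, (3,3) g=3 f=4, (4,4) g=3 f=4, (4,5) g=2 f=4, (4,6) g=1 f=4]

expanded=(3,4); open=[(2,4) g=3 f=6, (2,5) g=2 f=6, (2,6) g=1 f=6, (3,3) g=3 f=4, (4,4) g=3 f=4, (4,5) g=2 f=4, (4,6) g=1 f=4]; closed=[(3,4), (3,5), (3,6)]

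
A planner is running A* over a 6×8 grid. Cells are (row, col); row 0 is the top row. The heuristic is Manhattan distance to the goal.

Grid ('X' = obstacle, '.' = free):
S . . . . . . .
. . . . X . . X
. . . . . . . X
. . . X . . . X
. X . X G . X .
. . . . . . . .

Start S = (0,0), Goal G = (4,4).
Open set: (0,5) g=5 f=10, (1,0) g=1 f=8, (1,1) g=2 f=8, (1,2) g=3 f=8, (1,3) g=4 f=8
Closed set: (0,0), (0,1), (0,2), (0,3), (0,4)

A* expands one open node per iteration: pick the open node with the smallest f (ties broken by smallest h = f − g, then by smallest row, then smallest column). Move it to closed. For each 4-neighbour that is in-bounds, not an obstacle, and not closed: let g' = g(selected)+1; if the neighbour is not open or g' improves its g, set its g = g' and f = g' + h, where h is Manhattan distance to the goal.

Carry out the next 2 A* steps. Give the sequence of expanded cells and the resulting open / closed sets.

step 1: expand (1,3) (f=8, h=4) → closed; open now [(0,5) g=5 f=10, (1,0) g=1 f=8, (1,1) g=2 f=8, (1,2) g=3 f=8, (2,3) g=5 f=8]
step 2: expand (2,3) (f=8, h=3) → closed; open now [(0,5) g=5 f=10, (1,0) g=1 f=8, (1,1) g=2 f=8, (1,2) g=3 f=8, (2,2) g=6 f=10, (2,4) g=6 f=8]

order=[(1,3) → (2,3)]; open=[(0,5) g=5 f=10, (1,0) g=1 f=8, (1,1) g=2 f=8, (1,2) g=3 f=8, (2,2) g=6 f=10, (2,4) g=6 f=8]; closed=[(0,0), (0,1), (0,2), (0,3), (0,4), (1,3), (2,3)]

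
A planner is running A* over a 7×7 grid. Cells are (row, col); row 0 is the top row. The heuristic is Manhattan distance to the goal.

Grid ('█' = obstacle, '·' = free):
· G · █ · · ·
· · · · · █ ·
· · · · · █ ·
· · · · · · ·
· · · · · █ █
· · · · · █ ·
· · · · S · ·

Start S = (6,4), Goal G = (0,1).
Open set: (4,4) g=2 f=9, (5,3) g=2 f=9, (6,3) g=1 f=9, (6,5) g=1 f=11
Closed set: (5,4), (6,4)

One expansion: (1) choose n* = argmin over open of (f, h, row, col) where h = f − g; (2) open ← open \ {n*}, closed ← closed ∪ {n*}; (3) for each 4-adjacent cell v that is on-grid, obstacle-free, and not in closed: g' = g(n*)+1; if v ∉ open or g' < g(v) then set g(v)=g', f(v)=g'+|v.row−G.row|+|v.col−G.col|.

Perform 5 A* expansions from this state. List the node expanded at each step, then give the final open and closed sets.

order=[(4,4) → (3,4) → (2,4) → (1,4) → (0,4)]; open=[(0,5) g=7 f=11, (1,3) g=6 f=9, (2,3) g=5 f=9, (3,3) g=4 f=9, (3,5) g=4 f=11, (4,3) g=3 f=9, (5,3) g=2 f=9, (6,3) g=1 f=9, (6,5) g=1 f=11]; closed=[(0,4), (1,4), (2,4), (3,4), (4,4), (5,4), (6,4)]

step 1: expand (4,4) (f=9, h=7) → closed; open now [(3,4) g=3 f=9, (4,3) g=3 f=9, (5,3) g=2 f=9, (6,3) g=1 f=9, (6,5) g=1 f=11]
step 2: expand (3,4) (f=9, h=6) → closed; open now [(2,4) g=4 f=9, (3,3) g=4 f=9, (3,5) g=4 f=11, (4,3) g=3 f=9, (5,3) g=2 f=9, (6,3) g=1 f=9, (6,5) g=1 f=11]
step 3: expand (2,4) (f=9, h=5) → closed; open now [(1,4) g=5 f=9, (2,3) g=5 f=9, (3,3) g=4 f=9, (3,5) g=4 f=11, (4,3) g=3 f=9, (5,3) g=2 f=9, (6,3) g=1 f=9, (6,5) g=1 f=11]
step 4: expand (1,4) (f=9, h=4) → closed; open now [(0,4) g=6 f=9, (1,3) g=6 f=9, (2,3) g=5 f=9, (3,3) g=4 f=9, (3,5) g=4 f=11, (4,3) g=3 f=9, (5,3) g=2 f=9, (6,3) g=1 f=9, (6,5) g=1 f=11]
step 5: expand (0,4) (f=9, h=3) → closed; open now [(0,5) g=7 f=11, (1,3) g=6 f=9, (2,3) g=5 f=9, (3,3) g=4 f=9, (3,5) g=4 f=11, (4,3) g=3 f=9, (5,3) g=2 f=9, (6,3) g=1 f=9, (6,5) g=1 f=11]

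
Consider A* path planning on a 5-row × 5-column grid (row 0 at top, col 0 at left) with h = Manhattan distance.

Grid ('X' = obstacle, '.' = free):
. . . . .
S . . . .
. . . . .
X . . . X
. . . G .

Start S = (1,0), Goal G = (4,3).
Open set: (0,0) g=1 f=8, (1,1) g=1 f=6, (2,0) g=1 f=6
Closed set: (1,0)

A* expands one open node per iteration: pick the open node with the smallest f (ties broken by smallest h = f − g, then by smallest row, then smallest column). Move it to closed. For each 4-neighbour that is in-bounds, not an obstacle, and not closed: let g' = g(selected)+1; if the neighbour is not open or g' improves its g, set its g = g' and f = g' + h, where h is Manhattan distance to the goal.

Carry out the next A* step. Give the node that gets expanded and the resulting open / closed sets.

expanded=(1,1); open=[(0,0) g=1 f=8, (0,1) g=2 f=8, (1,2) g=2 f=6, (2,0) g=1 f=6, (2,1) g=2 f=6]; closed=[(1,0), (1,1)]

step 1: expand (1,1) (f=6, h=5) → closed; open now [(0,0) g=1 f=8, (0,1) g=2 f=8, (1,2) g=2 f=6, (2,0) g=1 f=6, (2,1) g=2 f=6]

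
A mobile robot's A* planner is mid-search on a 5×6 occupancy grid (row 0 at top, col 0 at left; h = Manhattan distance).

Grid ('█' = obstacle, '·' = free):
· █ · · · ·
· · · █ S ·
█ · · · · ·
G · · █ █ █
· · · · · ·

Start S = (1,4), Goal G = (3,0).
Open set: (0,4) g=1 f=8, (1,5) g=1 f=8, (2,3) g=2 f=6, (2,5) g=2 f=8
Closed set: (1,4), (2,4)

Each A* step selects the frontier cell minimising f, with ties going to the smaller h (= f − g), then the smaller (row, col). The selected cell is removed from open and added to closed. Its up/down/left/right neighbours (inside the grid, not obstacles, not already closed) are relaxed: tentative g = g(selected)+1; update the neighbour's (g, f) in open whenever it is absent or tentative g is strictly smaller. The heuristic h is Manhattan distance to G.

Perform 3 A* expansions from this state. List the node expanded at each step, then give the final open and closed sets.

step 1: expand (2,3) (f=6, h=4) → closed; open now [(0,4) g=1 f=8, (1,5) g=1 f=8, (2,2) g=3 f=6, (2,5) g=2 f=8]
step 2: expand (2,2) (f=6, h=3) → closed; open now [(0,4) g=1 f=8, (1,2) g=4 f=8, (1,5) g=1 f=8, (2,1) g=4 f=6, (2,5) g=2 f=8, (3,2) g=4 f=6]
step 3: expand (2,1) (f=6, h=2) → closed; open now [(0,4) g=1 f=8, (1,1) g=5 f=8, (1,2) g=4 f=8, (1,5) g=1 f=8, (2,5) g=2 f=8, (3,1) g=5 f=6, (3,2) g=4 f=6]

order=[(2,3) → (2,2) → (2,1)]; open=[(0,4) g=1 f=8, (1,1) g=5 f=8, (1,2) g=4 f=8, (1,5) g=1 f=8, (2,5) g=2 f=8, (3,1) g=5 f=6, (3,2) g=4 f=6]; closed=[(1,4), (2,1), (2,2), (2,3), (2,4)]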